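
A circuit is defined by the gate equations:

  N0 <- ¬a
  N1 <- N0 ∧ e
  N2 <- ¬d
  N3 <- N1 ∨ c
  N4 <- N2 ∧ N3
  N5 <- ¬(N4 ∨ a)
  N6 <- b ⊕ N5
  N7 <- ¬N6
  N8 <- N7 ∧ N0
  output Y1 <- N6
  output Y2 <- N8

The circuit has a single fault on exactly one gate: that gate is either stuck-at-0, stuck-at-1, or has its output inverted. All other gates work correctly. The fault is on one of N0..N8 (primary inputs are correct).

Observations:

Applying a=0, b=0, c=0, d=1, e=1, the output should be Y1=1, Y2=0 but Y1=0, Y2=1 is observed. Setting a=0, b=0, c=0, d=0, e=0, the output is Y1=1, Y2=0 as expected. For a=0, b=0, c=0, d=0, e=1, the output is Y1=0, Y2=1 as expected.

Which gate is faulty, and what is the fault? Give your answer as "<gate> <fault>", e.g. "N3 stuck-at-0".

N2 stuck-at-1

Fault-free values for test 1 (a=0, b=0, c=0, d=1, e=1): N0=1, N1=1, N2=0, N3=1, N4=0, N5=1, N6=1, N7=0, N8=0, giving Y1=1, Y2=0. Observed Y1=0, Y2=1.
Test 1: faults giving observed Y1=0, Y2=1 are {N2 stuck-at-1, N2 inverted output, N4 stuck-at-1, N4 inverted output, N5 stuck-at-0, N5 inverted output, N6 stuck-at-0, N6 inverted output}.
Test 2 (a=0, b=0, c=0, d=0, e=0): fault-free N0=1, N1=0, N2=1, N3=0, N4=0, N5=1, N6=1, N7=0, N8=0 → Y1=1, Y2=0; observed Y1=1, Y2=0. Eliminates N4 stuck-at-1, N4 inverted output, N5 stuck-at-0, N5 inverted output, N6 stuck-at-0, N6 inverted output.
Test 3 (a=0, b=0, c=0, d=0, e=1): fault-free N0=1, N1=1, N2=1, N3=1, N4=1, N5=0, N6=0, N7=1, N8=1 → Y1=0, Y2=1; observed Y1=0, Y2=1. Eliminates N2 inverted output.
Only N2 stuck-at-1 is consistent with every test.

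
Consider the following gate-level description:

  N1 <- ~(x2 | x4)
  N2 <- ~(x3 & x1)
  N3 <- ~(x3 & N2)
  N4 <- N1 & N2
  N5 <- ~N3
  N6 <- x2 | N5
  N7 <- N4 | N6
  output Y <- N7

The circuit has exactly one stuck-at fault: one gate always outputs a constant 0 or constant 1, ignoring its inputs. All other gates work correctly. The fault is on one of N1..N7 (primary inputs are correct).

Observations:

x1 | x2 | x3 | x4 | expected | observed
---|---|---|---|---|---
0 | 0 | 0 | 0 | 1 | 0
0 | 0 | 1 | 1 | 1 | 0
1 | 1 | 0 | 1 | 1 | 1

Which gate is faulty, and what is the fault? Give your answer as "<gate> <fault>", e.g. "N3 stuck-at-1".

N2 stuck-at-0

Fault-free values for test 1 (x1=0, x2=0, x3=0, x4=0): N1=1, N2=1, N3=1, N4=1, N5=0, N6=0, N7=1, giving Y=1. Observed 0.
Test 1: faults giving observed 0 are {N1 stuck-at-0, N2 stuck-at-0, N4 stuck-at-0, N7 stuck-at-0}.
Test 2 (x1=0, x2=0, x3=1, x4=1): fault-free N1=0, N2=1, N3=0, N4=0, N5=1, N6=1, N7=1 → 1; observed 0. Eliminates N1 stuck-at-0, N4 stuck-at-0.
Test 3 (x1=1, x2=1, x3=0, x4=1): fault-free N1=0, N2=1, N3=1, N4=0, N5=0, N6=1, N7=1 → 1; observed 1. Eliminates N7 stuck-at-0.
Only N2 stuck-at-0 is consistent with every test.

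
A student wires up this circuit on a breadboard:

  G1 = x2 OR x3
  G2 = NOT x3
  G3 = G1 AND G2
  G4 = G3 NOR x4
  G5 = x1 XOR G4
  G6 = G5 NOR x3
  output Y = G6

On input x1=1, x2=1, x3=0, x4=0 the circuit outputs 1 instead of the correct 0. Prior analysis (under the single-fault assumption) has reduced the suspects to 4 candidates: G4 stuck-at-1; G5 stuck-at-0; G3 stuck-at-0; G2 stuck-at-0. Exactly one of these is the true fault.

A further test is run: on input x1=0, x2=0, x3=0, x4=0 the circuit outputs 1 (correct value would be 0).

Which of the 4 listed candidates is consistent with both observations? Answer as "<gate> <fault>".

G5 stuck-at-0

Evaluate each candidate on input x1=0, x2=0, x3=0, x4=0:
  G4 stuck-at-1: G1=0, G2=1, G3=0, G4=1 [stuck-at-1], G5=1, G6=0 → 0 — eliminated
  G5 stuck-at-0: G1=0, G2=1, G3=0, G4=1, G5=0 [stuck-at-0], G6=1 → 1 — matches
  G3 stuck-at-0: G1=0, G2=1, G3=0 [stuck-at-0], G4=1, G5=1, G6=0 → 0 — eliminated
  G2 stuck-at-0: G1=0, G2=0 [stuck-at-0], G3=0, G4=1, G5=1, G6=0 → 0 — eliminated
Only G5 stuck-at-0 reproduces the observed 1.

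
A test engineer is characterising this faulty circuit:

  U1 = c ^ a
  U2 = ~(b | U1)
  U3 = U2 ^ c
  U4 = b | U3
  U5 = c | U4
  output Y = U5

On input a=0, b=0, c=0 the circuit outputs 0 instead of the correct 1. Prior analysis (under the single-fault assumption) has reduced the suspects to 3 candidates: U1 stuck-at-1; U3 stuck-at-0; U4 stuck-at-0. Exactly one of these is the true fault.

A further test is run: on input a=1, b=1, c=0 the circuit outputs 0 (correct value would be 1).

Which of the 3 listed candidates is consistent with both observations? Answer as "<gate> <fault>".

U4 stuck-at-0

Evaluate each candidate on input a=1, b=1, c=0:
  U1 stuck-at-1: U1=1 [stuck-at-1], U2=0, U3=0, U4=1, U5=1 → 1 — eliminated
  U3 stuck-at-0: U1=1, U2=0, U3=0 [stuck-at-0], U4=1, U5=1 → 1 — eliminated
  U4 stuck-at-0: U1=1, U2=0, U3=0, U4=0 [stuck-at-0], U5=0 → 0 — matches
Only U4 stuck-at-0 reproduces the observed 0.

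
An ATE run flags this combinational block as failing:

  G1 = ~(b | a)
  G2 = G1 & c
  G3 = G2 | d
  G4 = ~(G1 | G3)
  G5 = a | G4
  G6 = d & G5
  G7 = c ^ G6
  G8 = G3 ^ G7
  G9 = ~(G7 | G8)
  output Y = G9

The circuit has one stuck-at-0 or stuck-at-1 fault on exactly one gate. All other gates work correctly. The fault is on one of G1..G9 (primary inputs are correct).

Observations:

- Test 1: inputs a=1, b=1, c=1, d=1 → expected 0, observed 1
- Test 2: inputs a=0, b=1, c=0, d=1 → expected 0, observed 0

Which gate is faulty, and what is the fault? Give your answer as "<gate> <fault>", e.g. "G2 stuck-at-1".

Fault-free values for test 1 (a=1, b=1, c=1, d=1): G1=0, G2=0, G3=1, G4=0, G5=1, G6=1, G7=0, G8=1, G9=0, giving Y=0. Observed 1.
Test 1: faults giving observed 1 are {G3 stuck-at-0, G8 stuck-at-0, G9 stuck-at-1}.
Test 2 (a=0, b=1, c=0, d=1): fault-free G1=0, G2=0, G3=1, G4=0, G5=0, G6=0, G7=0, G8=1, G9=0 → 0; observed 0. Eliminates G8 stuck-at-0, G9 stuck-at-1.
Only G3 stuck-at-0 is consistent with every test.

G3 stuck-at-0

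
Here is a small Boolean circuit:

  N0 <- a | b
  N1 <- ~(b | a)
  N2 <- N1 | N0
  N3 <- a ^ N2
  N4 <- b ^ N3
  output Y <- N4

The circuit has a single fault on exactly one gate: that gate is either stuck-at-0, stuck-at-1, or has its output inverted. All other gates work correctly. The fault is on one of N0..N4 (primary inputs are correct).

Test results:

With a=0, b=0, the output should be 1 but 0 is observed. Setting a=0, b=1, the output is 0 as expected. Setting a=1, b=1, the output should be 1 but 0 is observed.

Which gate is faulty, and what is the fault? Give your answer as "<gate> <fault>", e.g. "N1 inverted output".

Fault-free values for test 1 (a=0, b=0): N0=0, N1=1, N2=1, N3=1, N4=1, giving Y=1. Observed 0.
Test 1: faults giving observed 0 are {N1 stuck-at-0, N1 inverted output, N2 stuck-at-0, N2 inverted output, N3 stuck-at-0, N3 inverted output, N4 stuck-at-0, N4 inverted output}.
Test 2 (a=0, b=1): fault-free N0=1, N1=0, N2=1, N3=1, N4=0 → 0; observed 0. Eliminates N2 stuck-at-0, N2 inverted output, N3 stuck-at-0, N3 inverted output, N4 inverted output.
Test 3 (a=1, b=1): fault-free N0=1, N1=0, N2=1, N3=0, N4=1 → 1; observed 0. Eliminates N1 stuck-at-0, N1 inverted output.
Only N4 stuck-at-0 is consistent with every test.

N4 stuck-at-0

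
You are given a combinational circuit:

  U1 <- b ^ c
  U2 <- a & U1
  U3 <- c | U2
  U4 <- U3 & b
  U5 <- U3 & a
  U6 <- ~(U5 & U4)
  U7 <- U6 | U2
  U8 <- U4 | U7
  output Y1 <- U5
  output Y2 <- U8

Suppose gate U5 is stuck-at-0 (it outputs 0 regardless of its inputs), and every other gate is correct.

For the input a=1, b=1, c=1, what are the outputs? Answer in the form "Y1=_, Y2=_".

Propagate with U5 forced: U1=0, U2=0, U3=1, U4=1, U5=0 [stuck-at-0], U6=1, U7=1, U8=1.
So the outputs are Y1=0, Y2=1. (Without the fault they would be Y1=1, Y2=1.)

Y1=0, Y2=1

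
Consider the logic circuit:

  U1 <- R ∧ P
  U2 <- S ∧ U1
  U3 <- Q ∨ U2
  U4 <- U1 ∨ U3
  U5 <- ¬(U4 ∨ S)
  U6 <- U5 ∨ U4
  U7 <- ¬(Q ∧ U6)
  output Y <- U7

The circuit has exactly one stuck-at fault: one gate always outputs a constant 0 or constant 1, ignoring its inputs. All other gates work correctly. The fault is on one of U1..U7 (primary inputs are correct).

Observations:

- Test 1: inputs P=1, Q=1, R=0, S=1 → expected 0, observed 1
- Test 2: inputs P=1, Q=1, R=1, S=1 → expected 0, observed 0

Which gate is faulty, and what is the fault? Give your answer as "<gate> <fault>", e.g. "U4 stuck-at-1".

Fault-free values for test 1 (P=1, Q=1, R=0, S=1): U1=0, U2=0, U3=1, U4=1, U5=0, U6=1, U7=0, giving Y=0. Observed 1.
Test 1: faults giving observed 1 are {U3 stuck-at-0, U4 stuck-at-0, U6 stuck-at-0, U7 stuck-at-1}.
Test 2 (P=1, Q=1, R=1, S=1): fault-free U1=1, U2=1, U3=1, U4=1, U5=0, U6=1, U7=0 → 0; observed 0. Eliminates U4 stuck-at-0, U6 stuck-at-0, U7 stuck-at-1.
Only U3 stuck-at-0 is consistent with every test.

U3 stuck-at-0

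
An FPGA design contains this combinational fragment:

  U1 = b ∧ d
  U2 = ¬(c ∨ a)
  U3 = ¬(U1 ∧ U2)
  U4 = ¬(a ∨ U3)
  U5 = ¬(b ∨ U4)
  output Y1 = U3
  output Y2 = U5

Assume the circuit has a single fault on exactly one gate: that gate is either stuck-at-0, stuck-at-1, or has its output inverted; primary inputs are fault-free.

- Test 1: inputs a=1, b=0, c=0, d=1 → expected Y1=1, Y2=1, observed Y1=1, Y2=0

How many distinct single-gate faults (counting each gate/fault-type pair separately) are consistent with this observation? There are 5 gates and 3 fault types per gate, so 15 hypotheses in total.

4

Fault-free: U1=0, U2=0, U3=1, U4=0, U5=1 → Y1=1, Y2=1. Observed Y1=1, Y2=0.
  U1: none of the 3 fault types match ✗
  U2: none of the 3 fault types match ✗
  U3: none of the 3 fault types match ✗
  U4: stuck-at-1, inverted output ✓; others ✗
  U5: stuck-at-0, inverted output ✓; others ✗
Consistent faults: {U4 stuck-at-1, U4 inverted output, U5 stuck-at-0, U5 inverted output} — 4 in all.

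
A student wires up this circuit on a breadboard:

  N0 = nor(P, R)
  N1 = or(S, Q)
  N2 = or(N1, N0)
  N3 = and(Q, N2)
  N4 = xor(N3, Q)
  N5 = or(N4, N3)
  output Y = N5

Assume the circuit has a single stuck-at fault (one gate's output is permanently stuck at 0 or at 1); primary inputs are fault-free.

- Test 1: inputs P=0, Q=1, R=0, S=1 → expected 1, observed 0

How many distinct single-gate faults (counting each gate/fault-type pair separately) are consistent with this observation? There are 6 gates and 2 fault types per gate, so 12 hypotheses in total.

Fault-free: N0=1, N1=1, N2=1, N3=1, N4=0, N5=1 → 1. Observed 0.
  N0 stuck-at-0: output 1 ✗
  N0 stuck-at-1: output 1 ✗
  N1 stuck-at-0: output 1 ✗
  N1 stuck-at-1: output 1 ✗
  N2 stuck-at-0: output 1 ✗
  N2 stuck-at-1: output 1 ✗
  N3 stuck-at-0: output 1 ✗
  N3 stuck-at-1: output 1 ✗
  N4 stuck-at-0: output 1 ✗
  N4 stuck-at-1: output 1 ✗
  N5 stuck-at-0: output 0 ✓
  N5 stuck-at-1: output 1 ✗
Consistent faults: {N5 stuck-at-0} — 1 in all.

1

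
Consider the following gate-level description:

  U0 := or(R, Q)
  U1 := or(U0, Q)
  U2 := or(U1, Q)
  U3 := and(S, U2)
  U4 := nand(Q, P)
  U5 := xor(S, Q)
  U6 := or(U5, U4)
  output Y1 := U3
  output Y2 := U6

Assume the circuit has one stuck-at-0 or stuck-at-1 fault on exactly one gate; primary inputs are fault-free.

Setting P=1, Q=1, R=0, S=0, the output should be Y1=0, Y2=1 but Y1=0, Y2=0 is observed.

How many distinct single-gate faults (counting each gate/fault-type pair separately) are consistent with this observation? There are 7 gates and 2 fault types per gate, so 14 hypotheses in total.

Fault-free: U0=1, U1=1, U2=1, U3=0, U4=0, U5=1, U6=1 → Y1=0, Y2=1. Observed Y1=0, Y2=0.
  U0 stuck-at-0: output Y1=0, Y2=1 ✗
  U0 stuck-at-1: output Y1=0, Y2=1 ✗
  U1 stuck-at-0: output Y1=0, Y2=1 ✗
  U1 stuck-at-1: output Y1=0, Y2=1 ✗
  U2 stuck-at-0: output Y1=0, Y2=1 ✗
  U2 stuck-at-1: output Y1=0, Y2=1 ✗
  U3 stuck-at-0: output Y1=0, Y2=1 ✗
  U3 stuck-at-1: output Y1=1, Y2=1 ✗
  U4 stuck-at-0: output Y1=0, Y2=1 ✗
  U4 stuck-at-1: output Y1=0, Y2=1 ✗
  U5 stuck-at-0: output Y1=0, Y2=0 ✓
  U5 stuck-at-1: output Y1=0, Y2=1 ✗
  U6 stuck-at-0: output Y1=0, Y2=0 ✓
  U6 stuck-at-1: output Y1=0, Y2=1 ✗
Consistent faults: {U5 stuck-at-0, U6 stuck-at-0} — 2 in all.

2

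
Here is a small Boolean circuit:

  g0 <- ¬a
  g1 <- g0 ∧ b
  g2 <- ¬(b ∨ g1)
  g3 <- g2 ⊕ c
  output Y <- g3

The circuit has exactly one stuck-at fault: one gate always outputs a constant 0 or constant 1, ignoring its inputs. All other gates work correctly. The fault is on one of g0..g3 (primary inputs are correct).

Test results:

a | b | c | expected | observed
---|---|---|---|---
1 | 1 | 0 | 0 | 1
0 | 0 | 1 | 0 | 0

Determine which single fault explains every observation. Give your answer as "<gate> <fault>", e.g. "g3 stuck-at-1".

g2 stuck-at-1

Fault-free values for test 1 (a=1, b=1, c=0): g0=0, g1=0, g2=0, g3=0, giving Y=0. Observed 1.
Test 1: faults giving observed 1 are {g2 stuck-at-1, g3 stuck-at-1}.
Test 2 (a=0, b=0, c=1): fault-free g0=1, g1=0, g2=1, g3=0 → 0; observed 0. Eliminates g3 stuck-at-1.
Only g2 stuck-at-1 is consistent with every test.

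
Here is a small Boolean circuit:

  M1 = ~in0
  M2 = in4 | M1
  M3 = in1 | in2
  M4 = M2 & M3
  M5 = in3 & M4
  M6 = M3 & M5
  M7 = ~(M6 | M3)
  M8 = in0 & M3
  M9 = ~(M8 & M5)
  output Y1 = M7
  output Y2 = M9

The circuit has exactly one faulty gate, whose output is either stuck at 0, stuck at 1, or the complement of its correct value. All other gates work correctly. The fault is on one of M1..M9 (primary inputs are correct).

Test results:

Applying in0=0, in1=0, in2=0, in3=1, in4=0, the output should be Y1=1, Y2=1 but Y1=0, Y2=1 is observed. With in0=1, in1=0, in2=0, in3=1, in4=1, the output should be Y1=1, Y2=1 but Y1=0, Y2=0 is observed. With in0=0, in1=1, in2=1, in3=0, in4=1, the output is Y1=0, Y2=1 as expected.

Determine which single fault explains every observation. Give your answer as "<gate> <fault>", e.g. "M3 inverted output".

M3 stuck-at-1

Fault-free values for test 1 (in0=0, in1=0, in2=0, in3=1, in4=0): M1=1, M2=1, M3=0, M4=0, M5=0, M6=0, M7=1, M8=0, M9=1, giving Y1=1, Y2=1. Observed Y1=0, Y2=1.
Test 1: faults giving observed Y1=0, Y2=1 are {M3 stuck-at-1, M3 inverted output, M6 stuck-at-1, M6 inverted output, M7 stuck-at-0, M7 inverted output}.
Test 2 (in0=1, in1=0, in2=0, in3=1, in4=1): fault-free M1=0, M2=1, M3=0, M4=0, M5=0, M6=0, M7=1, M8=0, M9=1 → Y1=1, Y2=1; observed Y1=0, Y2=0. Eliminates M6 stuck-at-1, M6 inverted output, M7 stuck-at-0, M7 inverted output.
Test 3 (in0=0, in1=1, in2=1, in3=0, in4=1): fault-free M1=1, M2=1, M3=1, M4=1, M5=0, M6=0, M7=0, M8=0, M9=1 → Y1=0, Y2=1; observed Y1=0, Y2=1. Eliminates M3 inverted output.
Only M3 stuck-at-1 is consistent with every test.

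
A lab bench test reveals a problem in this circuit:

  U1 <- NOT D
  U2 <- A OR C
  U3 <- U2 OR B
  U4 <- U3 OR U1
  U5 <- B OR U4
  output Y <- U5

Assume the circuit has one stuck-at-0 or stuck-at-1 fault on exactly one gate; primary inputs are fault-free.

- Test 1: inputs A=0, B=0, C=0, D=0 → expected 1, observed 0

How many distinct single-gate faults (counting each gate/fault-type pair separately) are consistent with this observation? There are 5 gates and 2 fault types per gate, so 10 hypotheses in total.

3

Fault-free: U1=1, U2=0, U3=0, U4=1, U5=1 → 1. Observed 0.
  U1 stuck-at-0: output 0 ✓
  U1 stuck-at-1: output 1 ✗
  U2 stuck-at-0: output 1 ✗
  U2 stuck-at-1: output 1 ✗
  U3 stuck-at-0: output 1 ✗
  U3 stuck-at-1: output 1 ✗
  U4 stuck-at-0: output 0 ✓
  U4 stuck-at-1: output 1 ✗
  U5 stuck-at-0: output 0 ✓
  U5 stuck-at-1: output 1 ✗
Consistent faults: {U1 stuck-at-0, U4 stuck-at-0, U5 stuck-at-0} — 3 in all.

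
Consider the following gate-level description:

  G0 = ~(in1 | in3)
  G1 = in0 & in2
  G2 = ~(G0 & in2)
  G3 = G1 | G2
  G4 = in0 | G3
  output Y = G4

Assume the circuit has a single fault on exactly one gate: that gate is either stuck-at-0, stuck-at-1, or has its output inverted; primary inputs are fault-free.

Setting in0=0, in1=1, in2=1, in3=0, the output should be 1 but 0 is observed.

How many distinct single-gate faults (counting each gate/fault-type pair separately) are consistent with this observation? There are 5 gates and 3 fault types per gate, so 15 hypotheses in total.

8

Fault-free: G0=0, G1=0, G2=1, G3=1, G4=1 → 1. Observed 0.
  G0: stuck-at-1, inverted output ✓; others ✗
  G1: none of the 3 fault types match ✗
  G2: stuck-at-0, inverted output ✓; others ✗
  G3: stuck-at-0, inverted output ✓; others ✗
  G4: stuck-at-0, inverted output ✓; others ✗
Consistent faults: {G0 stuck-at-1, G0 inverted output, G2 stuck-at-0, G2 inverted output, G3 stuck-at-0, G3 inverted output, G4 stuck-at-0, G4 inverted output} — 8 in all.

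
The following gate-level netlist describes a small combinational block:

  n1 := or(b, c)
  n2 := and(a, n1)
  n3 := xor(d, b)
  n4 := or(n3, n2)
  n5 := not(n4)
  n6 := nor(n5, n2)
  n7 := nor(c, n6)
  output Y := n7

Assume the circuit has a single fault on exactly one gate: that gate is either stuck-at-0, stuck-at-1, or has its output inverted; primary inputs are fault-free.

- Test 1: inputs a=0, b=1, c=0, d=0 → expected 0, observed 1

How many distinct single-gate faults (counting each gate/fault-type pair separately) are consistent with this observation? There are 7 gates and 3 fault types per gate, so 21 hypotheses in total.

12

Fault-free: n1=1, n2=0, n3=1, n4=1, n5=0, n6=1, n7=0 → 0. Observed 1.
  n1: none of the 3 fault types match ✗
  n2: stuck-at-1, inverted output ✓; others ✗
  n3: stuck-at-0, inverted output ✓; others ✗
  n4: stuck-at-0, inverted output ✓; others ✗
  n5: stuck-at-1, inverted output ✓; others ✗
  n6: stuck-at-0, inverted output ✓; others ✗
  n7: stuck-at-1, inverted output ✓; others ✗
Consistent faults: {n2 stuck-at-1, n2 inverted output, n3 stuck-at-0, n3 inverted output, n4 stuck-at-0, n4 inverted output, n5 stuck-at-1, n5 inverted output, n6 stuck-at-0, n6 inverted output, n7 stuck-at-1, n7 inverted output} — 12 in all.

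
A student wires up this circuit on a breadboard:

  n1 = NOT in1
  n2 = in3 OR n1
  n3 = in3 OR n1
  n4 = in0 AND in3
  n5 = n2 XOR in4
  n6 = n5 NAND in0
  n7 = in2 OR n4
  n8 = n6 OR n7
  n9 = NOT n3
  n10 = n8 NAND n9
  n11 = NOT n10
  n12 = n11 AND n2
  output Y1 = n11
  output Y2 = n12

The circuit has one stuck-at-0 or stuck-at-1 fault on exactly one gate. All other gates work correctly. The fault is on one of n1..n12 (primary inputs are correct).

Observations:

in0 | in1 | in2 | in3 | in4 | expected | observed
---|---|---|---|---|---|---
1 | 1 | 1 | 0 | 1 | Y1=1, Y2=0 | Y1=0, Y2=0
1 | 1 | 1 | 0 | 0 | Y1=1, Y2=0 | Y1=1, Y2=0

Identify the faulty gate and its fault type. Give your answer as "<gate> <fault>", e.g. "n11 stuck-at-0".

n7 stuck-at-0

Fault-free values for test 1 (in0=1, in1=1, in2=1, in3=0, in4=1): n1=0, n2=0, n3=0, n4=0, n5=1, n6=0, n7=1, n8=1, n9=1, n10=0, n11=1, n12=0, giving Y1=1, Y2=0. Observed Y1=0, Y2=0.
Test 1: faults giving observed Y1=0, Y2=0 are {n1 stuck-at-1, n3 stuck-at-1, n7 stuck-at-0, n8 stuck-at-0, n9 stuck-at-0, n10 stuck-at-1, n11 stuck-at-0}.
Test 2 (in0=1, in1=1, in2=1, in3=0, in4=0): fault-free n1=0, n2=0, n3=0, n4=0, n5=0, n6=1, n7=1, n8=1, n9=1, n10=0, n11=1, n12=0 → Y1=1, Y2=0; observed Y1=1, Y2=0. Eliminates n1 stuck-at-1, n3 stuck-at-1, n8 stuck-at-0, n9 stuck-at-0, n10 stuck-at-1, n11 stuck-at-0.
Only n7 stuck-at-0 is consistent with every test.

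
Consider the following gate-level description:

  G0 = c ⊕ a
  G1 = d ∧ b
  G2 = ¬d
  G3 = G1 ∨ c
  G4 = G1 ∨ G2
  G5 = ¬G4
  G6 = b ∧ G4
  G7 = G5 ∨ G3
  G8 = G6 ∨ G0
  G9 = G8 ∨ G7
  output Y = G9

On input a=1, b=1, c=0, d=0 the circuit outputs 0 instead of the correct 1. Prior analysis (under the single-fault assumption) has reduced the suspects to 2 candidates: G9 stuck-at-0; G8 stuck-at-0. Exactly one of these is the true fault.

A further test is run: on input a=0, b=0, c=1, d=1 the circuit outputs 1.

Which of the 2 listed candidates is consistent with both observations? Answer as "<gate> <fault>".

G8 stuck-at-0

Evaluate each candidate on input a=0, b=0, c=1, d=1:
  G9 stuck-at-0: G0=1, G1=0, G2=0, G3=1, G4=0, G5=1, G6=0, G7=1, G8=1, G9=0 [stuck-at-0] → 0 — eliminated
  G8 stuck-at-0: G0=1, G1=0, G2=0, G3=1, G4=0, G5=1, G6=0, G7=1, G8=0 [stuck-at-0], G9=1 → 1 — matches
Only G8 stuck-at-0 reproduces the observed 1.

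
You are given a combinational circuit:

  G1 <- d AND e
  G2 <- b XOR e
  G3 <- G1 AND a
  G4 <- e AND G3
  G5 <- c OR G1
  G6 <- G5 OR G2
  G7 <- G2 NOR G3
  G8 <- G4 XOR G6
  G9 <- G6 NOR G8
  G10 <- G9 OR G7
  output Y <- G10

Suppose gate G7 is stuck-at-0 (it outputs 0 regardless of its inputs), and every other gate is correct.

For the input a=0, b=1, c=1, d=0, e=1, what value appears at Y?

Propagate with G7 forced: G1=0, G2=0, G3=0, G4=0, G5=1, G6=1, G7=0 [stuck-at-0], G8=1, G9=0, G10=0.
So Y = 0. (Without the fault it would be 1.)

0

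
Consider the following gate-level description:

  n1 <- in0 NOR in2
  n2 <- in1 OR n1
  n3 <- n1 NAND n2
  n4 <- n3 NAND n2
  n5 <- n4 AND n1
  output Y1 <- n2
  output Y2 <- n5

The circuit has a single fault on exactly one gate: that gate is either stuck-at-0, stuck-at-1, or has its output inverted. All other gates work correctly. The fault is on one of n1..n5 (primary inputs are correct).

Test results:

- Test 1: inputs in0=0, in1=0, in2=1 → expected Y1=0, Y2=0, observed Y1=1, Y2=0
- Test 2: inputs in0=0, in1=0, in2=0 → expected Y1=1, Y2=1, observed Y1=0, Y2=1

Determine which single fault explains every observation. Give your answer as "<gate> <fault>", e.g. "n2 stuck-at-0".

n2 inverted output

Fault-free values for test 1 (in0=0, in1=0, in2=1): n1=0, n2=0, n3=1, n4=1, n5=0, giving Y1=0, Y2=0. Observed Y1=1, Y2=0.
Test 1: faults giving observed Y1=1, Y2=0 are {n2 stuck-at-1, n2 inverted output}.
Test 2 (in0=0, in1=0, in2=0): fault-free n1=1, n2=1, n3=0, n4=1, n5=1 → Y1=1, Y2=1; observed Y1=0, Y2=1. Eliminates n2 stuck-at-1.
Only n2 inverted output is consistent with every test.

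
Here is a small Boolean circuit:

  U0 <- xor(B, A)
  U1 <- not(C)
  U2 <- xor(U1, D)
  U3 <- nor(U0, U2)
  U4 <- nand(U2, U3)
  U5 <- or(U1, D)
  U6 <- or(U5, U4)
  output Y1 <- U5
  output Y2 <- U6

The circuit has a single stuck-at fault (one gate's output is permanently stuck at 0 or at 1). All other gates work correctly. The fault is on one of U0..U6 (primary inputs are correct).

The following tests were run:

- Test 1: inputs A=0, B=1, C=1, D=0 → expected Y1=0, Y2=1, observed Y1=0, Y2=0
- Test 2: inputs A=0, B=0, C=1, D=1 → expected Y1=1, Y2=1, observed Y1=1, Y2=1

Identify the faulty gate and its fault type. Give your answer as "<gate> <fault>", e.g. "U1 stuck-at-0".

Fault-free values for test 1 (A=0, B=1, C=1, D=0): U0=1, U1=0, U2=0, U3=0, U4=1, U5=0, U6=1, giving Y1=0, Y2=1. Observed Y1=0, Y2=0.
Test 1: faults giving observed Y1=0, Y2=0 are {U4 stuck-at-0, U6 stuck-at-0}.
Test 2 (A=0, B=0, C=1, D=1): fault-free U0=0, U1=0, U2=1, U3=0, U4=1, U5=1, U6=1 → Y1=1, Y2=1; observed Y1=1, Y2=1. Eliminates U6 stuck-at-0.
Only U4 stuck-at-0 is consistent with every test.

U4 stuck-at-0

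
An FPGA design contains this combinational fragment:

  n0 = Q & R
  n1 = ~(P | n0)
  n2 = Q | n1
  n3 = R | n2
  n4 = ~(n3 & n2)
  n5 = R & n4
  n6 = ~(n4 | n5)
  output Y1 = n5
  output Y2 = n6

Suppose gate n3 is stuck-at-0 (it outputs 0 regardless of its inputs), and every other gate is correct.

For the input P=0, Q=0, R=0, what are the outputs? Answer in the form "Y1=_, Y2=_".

Propagate with n3 forced: n0=0, n1=1, n2=1, n3=0 [stuck-at-0], n4=1, n5=0, n6=0.
So the outputs are Y1=0, Y2=0. (Without the fault they would be Y1=0, Y2=1.)

Y1=0, Y2=0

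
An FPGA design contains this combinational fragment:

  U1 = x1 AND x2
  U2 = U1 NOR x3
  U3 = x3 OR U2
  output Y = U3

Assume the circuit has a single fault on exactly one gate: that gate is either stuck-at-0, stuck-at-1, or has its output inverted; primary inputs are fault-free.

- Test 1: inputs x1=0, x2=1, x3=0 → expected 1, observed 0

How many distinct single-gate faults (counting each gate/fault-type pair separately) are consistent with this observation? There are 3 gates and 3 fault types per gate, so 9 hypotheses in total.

Fault-free: U1=0, U2=1, U3=1 → 1. Observed 0.
  U1 stuck-at-0: output 1 ✗
  U1 stuck-at-1: output 0 ✓
  U1 inverted output: output 0 ✓
  U2 stuck-at-0: output 0 ✓
  U2 stuck-at-1: output 1 ✗
  U2 inverted output: output 0 ✓
  U3 stuck-at-0: output 0 ✓
  U3 stuck-at-1: output 1 ✗
  U3 inverted output: output 0 ✓
Consistent faults: {U1 stuck-at-1, U1 inverted output, U2 stuck-at-0, U2 inverted output, U3 stuck-at-0, U3 inverted output} — 6 in all.

6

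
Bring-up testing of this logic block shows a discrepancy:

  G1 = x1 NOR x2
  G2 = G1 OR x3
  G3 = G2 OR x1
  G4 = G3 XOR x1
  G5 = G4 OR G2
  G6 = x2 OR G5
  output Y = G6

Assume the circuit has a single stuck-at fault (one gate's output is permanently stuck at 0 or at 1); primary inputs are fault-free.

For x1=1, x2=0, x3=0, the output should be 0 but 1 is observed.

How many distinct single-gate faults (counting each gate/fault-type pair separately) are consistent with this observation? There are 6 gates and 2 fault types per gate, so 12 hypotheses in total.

6

Fault-free: G1=0, G2=0, G3=1, G4=0, G5=0, G6=0 → 0. Observed 1.
  G1 stuck-at-0: output 0 ✗
  G1 stuck-at-1: output 1 ✓
  G2 stuck-at-0: output 0 ✗
  G2 stuck-at-1: output 1 ✓
  G3 stuck-at-0: output 1 ✓
  G3 stuck-at-1: output 0 ✗
  G4 stuck-at-0: output 0 ✗
  G4 stuck-at-1: output 1 ✓
  G5 stuck-at-0: output 0 ✗
  G5 stuck-at-1: output 1 ✓
  G6 stuck-at-0: output 0 ✗
  G6 stuck-at-1: output 1 ✓
Consistent faults: {G1 stuck-at-1, G2 stuck-at-1, G3 stuck-at-0, G4 stuck-at-1, G5 stuck-at-1, G6 stuck-at-1} — 6 in all.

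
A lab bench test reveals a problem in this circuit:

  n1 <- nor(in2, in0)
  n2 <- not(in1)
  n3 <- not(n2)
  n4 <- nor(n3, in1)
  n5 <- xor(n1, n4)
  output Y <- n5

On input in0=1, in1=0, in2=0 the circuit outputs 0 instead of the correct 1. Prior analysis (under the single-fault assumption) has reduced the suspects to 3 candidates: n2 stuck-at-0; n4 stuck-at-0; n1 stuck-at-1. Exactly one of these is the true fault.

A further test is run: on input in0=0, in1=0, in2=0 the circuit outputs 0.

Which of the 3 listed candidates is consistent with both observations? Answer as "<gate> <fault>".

Evaluate each candidate on input in0=0, in1=0, in2=0:
  n2 stuck-at-0: n1=1, n2=0 [stuck-at-0], n3=1, n4=0, n5=1 → 1 — eliminated
  n4 stuck-at-0: n1=1, n2=1, n3=0, n4=0 [stuck-at-0], n5=1 → 1 — eliminated
  n1 stuck-at-1: n1=1 [stuck-at-1], n2=1, n3=0, n4=1, n5=0 → 0 — matches
Only n1 stuck-at-1 reproduces the observed 0.

n1 stuck-at-1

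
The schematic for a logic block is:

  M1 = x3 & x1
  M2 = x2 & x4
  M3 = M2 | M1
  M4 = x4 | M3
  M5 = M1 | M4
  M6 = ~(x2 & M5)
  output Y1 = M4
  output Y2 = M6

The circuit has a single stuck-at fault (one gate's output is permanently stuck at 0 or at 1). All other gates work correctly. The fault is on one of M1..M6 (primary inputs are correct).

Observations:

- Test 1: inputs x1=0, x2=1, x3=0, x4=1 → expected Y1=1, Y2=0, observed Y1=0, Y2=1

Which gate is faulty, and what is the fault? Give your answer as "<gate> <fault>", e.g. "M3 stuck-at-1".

M4 stuck-at-0

Fault-free values for test 1 (x1=0, x2=1, x3=0, x4=1): M1=0, M2=1, M3=1, M4=1, M5=1, M6=0, giving Y1=1, Y2=0. Observed Y1=0, Y2=1.
Test 1: faults giving observed Y1=0, Y2=1 are {M4 stuck-at-0}.
Only M4 stuck-at-0 is consistent with every test.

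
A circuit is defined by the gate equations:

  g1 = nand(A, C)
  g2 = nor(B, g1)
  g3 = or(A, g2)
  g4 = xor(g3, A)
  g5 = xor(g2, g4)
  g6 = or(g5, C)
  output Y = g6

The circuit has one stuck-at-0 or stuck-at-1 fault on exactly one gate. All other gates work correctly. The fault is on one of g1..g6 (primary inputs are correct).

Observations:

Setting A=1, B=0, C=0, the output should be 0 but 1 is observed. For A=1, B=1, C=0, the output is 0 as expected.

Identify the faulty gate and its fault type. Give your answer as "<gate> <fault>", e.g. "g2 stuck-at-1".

Fault-free values for test 1 (A=1, B=0, C=0): g1=1, g2=0, g3=1, g4=0, g5=0, g6=0, giving Y=0. Observed 1.
Test 1: faults giving observed 1 are {g1 stuck-at-0, g2 stuck-at-1, g3 stuck-at-0, g4 stuck-at-1, g5 stuck-at-1, g6 stuck-at-1}.
Test 2 (A=1, B=1, C=0): fault-free g1=1, g2=0, g3=1, g4=0, g5=0, g6=0 → 0; observed 0. Eliminates g2 stuck-at-1, g3 stuck-at-0, g4 stuck-at-1, g5 stuck-at-1, g6 stuck-at-1.
Only g1 stuck-at-0 is consistent with every test.

g1 stuck-at-0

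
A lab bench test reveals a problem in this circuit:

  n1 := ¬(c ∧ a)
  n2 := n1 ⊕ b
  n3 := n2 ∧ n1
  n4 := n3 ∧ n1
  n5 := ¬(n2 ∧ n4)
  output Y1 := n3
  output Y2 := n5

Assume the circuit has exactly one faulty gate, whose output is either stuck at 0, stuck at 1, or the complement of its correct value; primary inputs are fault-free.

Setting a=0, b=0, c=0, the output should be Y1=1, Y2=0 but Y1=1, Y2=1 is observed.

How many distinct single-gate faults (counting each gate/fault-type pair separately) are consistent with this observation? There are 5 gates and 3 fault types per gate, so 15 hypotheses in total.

4

Fault-free: n1=1, n2=1, n3=1, n4=1, n5=0 → Y1=1, Y2=0. Observed Y1=1, Y2=1.
  n1: none of the 3 fault types match ✗
  n2: none of the 3 fault types match ✗
  n3: none of the 3 fault types match ✗
  n4: stuck-at-0, inverted output ✓; others ✗
  n5: stuck-at-1, inverted output ✓; others ✗
Consistent faults: {n4 stuck-at-0, n4 inverted output, n5 stuck-at-1, n5 inverted output} — 4 in all.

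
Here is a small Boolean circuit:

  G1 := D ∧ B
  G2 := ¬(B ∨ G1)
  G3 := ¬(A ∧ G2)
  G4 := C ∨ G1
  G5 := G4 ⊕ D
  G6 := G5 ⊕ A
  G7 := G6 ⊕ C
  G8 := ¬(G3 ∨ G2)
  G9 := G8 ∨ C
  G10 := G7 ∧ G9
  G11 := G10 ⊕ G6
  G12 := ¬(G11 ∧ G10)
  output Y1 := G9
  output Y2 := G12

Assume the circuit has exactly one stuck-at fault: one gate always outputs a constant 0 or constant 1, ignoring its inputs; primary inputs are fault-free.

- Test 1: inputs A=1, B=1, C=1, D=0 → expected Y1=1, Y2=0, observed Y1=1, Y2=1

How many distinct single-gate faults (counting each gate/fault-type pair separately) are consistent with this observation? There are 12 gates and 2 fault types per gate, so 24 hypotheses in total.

Fault-free: G1=0, G2=0, G3=1, G4=1, G5=1, G6=0, G7=1, G8=0, G9=1, G10=1, G11=1, G12=0 → Y1=1, Y2=0. Observed Y1=1, Y2=1.
  G1: none of the 2 fault types match ✗
  G2: none of the 2 fault types match ✗
  G3: none of the 2 fault types match ✗
  G4: stuck-at-0 ✓; others ✗
  G5: stuck-at-0 ✓; others ✗
  G6: stuck-at-1 ✓; others ✗
  G7: stuck-at-0 ✓; others ✗
  G8: none of the 2 fault types match ✗
  G9: none of the 2 fault types match ✗
  G10: stuck-at-0 ✓; others ✗
  G11: stuck-at-0 ✓; others ✗
  G12: stuck-at-1 ✓; others ✗
Consistent faults: {G4 stuck-at-0, G5 stuck-at-0, G6 stuck-at-1, G7 stuck-at-0, G10 stuck-at-0, G11 stuck-at-0, G12 stuck-at-1} — 7 in all.

7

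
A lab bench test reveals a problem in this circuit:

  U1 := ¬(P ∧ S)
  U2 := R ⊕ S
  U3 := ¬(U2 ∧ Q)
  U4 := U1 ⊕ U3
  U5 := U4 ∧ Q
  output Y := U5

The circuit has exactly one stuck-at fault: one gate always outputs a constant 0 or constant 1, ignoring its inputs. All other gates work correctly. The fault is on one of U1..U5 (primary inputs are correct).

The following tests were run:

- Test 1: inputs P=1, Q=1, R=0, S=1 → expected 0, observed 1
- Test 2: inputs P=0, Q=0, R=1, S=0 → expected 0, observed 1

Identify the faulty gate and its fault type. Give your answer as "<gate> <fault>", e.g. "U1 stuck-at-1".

Fault-free values for test 1 (P=1, Q=1, R=0, S=1): U1=0, U2=1, U3=0, U4=0, U5=0, giving Y=0. Observed 1.
Test 1: faults giving observed 1 are {U1 stuck-at-1, U2 stuck-at-0, U3 stuck-at-1, U4 stuck-at-1, U5 stuck-at-1}.
Test 2 (P=0, Q=0, R=1, S=0): fault-free U1=1, U2=1, U3=1, U4=0, U5=0 → 0; observed 1. Eliminates U1 stuck-at-1, U2 stuck-at-0, U3 stuck-at-1, U4 stuck-at-1.
Only U5 stuck-at-1 is consistent with every test.

U5 stuck-at-1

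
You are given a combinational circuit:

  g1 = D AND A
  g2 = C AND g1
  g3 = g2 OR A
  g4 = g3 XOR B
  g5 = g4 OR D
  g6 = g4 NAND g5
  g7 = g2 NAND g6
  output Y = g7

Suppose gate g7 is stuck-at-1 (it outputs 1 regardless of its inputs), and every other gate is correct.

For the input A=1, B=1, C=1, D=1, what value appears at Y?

Propagate with g7 forced: g1=1, g2=1, g3=1, g4=0, g5=1, g6=1, g7=1 [stuck-at-1].
So Y = 1. (Without the fault it would be 0.)

1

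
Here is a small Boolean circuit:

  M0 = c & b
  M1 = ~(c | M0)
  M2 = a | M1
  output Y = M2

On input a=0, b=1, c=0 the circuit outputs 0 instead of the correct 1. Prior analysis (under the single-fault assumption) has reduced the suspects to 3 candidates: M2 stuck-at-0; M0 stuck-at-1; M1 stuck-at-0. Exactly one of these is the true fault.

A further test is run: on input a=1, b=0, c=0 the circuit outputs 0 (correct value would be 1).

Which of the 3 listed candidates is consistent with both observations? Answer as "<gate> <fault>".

Evaluate each candidate on input a=1, b=0, c=0:
  M2 stuck-at-0: M0=0, M1=1, M2=0 [stuck-at-0] → 0 — matches
  M0 stuck-at-1: M0=1 [stuck-at-1], M1=0, M2=1 → 1 — eliminated
  M1 stuck-at-0: M0=0, M1=0 [stuck-at-0], M2=1 → 1 — eliminated
Only M2 stuck-at-0 reproduces the observed 0.

M2 stuck-at-0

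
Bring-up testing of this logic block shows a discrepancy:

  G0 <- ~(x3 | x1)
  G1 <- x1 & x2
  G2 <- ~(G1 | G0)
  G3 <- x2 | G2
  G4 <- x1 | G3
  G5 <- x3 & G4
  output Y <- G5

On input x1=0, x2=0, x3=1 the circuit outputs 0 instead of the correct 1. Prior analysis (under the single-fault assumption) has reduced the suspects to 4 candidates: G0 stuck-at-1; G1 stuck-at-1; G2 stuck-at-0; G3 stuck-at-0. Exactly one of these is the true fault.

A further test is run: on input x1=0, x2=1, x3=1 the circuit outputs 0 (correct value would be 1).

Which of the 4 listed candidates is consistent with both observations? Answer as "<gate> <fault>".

Evaluate each candidate on input x1=0, x2=1, x3=1:
  G0 stuck-at-1: G0=1 [stuck-at-1], G1=0, G2=0, G3=1, G4=1, G5=1 → 1 — eliminated
  G1 stuck-at-1: G0=0, G1=1 [stuck-at-1], G2=0, G3=1, G4=1, G5=1 → 1 — eliminated
  G2 stuck-at-0: G0=0, G1=0, G2=0 [stuck-at-0], G3=1, G4=1, G5=1 → 1 — eliminated
  G3 stuck-at-0: G0=0, G1=0, G2=1, G3=0 [stuck-at-0], G4=0, G5=0 → 0 — matches
Only G3 stuck-at-0 reproduces the observed 0.

G3 stuck-at-0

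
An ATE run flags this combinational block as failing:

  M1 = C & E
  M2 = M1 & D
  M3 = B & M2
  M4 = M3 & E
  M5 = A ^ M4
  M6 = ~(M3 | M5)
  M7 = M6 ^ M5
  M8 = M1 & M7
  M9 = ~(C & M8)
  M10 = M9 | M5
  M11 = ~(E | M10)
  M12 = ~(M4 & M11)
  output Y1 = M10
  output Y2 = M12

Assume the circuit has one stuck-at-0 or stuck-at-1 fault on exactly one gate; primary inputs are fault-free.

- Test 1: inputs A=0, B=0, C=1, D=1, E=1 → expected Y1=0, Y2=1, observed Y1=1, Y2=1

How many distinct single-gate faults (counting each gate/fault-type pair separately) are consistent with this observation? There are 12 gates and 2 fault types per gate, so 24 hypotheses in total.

9

Fault-free: M1=1, M2=1, M3=0, M4=0, M5=0, M6=1, M7=1, M8=1, M9=0, M10=0, M11=0, M12=1 → Y1=0, Y2=1. Observed Y1=1, Y2=1.
  M1: stuck-at-0 ✓; others ✗
  M2: none of the 2 fault types match ✗
  M3: stuck-at-1 ✓; others ✗
  M4: stuck-at-1 ✓; others ✗
  M5: stuck-at-1 ✓; others ✗
  M6: stuck-at-0 ✓; others ✗
  M7: stuck-at-0 ✓; others ✗
  M8: stuck-at-0 ✓; others ✗
  M9: stuck-at-1 ✓; others ✗
  M10: stuck-at-1 ✓; others ✗
  M11: none of the 2 fault types match ✗
  M12: none of the 2 fault types match ✗
Consistent faults: {M1 stuck-at-0, M3 stuck-at-1, M4 stuck-at-1, M5 stuck-at-1, M6 stuck-at-0, M7 stuck-at-0, M8 stuck-at-0, M9 stuck-at-1, M10 stuck-at-1} — 9 in all.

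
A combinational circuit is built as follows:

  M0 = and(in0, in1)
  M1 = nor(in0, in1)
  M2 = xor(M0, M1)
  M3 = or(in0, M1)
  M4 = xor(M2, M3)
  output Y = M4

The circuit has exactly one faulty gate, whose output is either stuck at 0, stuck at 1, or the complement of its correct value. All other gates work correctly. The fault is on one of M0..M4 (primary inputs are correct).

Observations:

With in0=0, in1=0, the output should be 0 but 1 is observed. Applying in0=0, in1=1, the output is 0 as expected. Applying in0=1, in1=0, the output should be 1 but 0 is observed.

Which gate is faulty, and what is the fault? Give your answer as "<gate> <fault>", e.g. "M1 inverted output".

Fault-free values for test 1 (in0=0, in1=0): M0=0, M1=1, M2=1, M3=1, M4=0, giving Y=0. Observed 1.
Test 1: faults giving observed 1 are {M0 stuck-at-1, M0 inverted output, M2 stuck-at-0, M2 inverted output, M3 stuck-at-0, M3 inverted output, M4 stuck-at-1, M4 inverted output}.
Test 2 (in0=0, in1=1): fault-free M0=0, M1=0, M2=0, M3=0, M4=0 → 0; observed 0. Eliminates M0 stuck-at-1, M0 inverted output, M2 inverted output, M3 inverted output, M4 stuck-at-1, M4 inverted output.
Test 3 (in0=1, in1=0): fault-free M0=0, M1=0, M2=0, M3=1, M4=1 → 1; observed 0. Eliminates M2 stuck-at-0.
Only M3 stuck-at-0 is consistent with every test.

M3 stuck-at-0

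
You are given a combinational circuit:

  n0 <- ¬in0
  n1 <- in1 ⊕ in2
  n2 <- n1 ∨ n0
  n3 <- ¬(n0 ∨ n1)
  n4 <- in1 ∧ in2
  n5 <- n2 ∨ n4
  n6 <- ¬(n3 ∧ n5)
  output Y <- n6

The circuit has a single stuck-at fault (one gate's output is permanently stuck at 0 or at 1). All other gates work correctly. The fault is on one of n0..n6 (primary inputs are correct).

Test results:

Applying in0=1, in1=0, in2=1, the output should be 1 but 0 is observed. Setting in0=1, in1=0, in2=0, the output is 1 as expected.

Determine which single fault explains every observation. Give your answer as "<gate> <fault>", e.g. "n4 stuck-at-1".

Fault-free values for test 1 (in0=1, in1=0, in2=1): n0=0, n1=1, n2=1, n3=0, n4=0, n5=1, n6=1, giving Y=1. Observed 0.
Test 1: faults giving observed 0 are {n3 stuck-at-1, n6 stuck-at-0}.
Test 2 (in0=1, in1=0, in2=0): fault-free n0=0, n1=0, n2=0, n3=1, n4=0, n5=0, n6=1 → 1; observed 1. Eliminates n6 stuck-at-0.
Only n3 stuck-at-1 is consistent with every test.

n3 stuck-at-1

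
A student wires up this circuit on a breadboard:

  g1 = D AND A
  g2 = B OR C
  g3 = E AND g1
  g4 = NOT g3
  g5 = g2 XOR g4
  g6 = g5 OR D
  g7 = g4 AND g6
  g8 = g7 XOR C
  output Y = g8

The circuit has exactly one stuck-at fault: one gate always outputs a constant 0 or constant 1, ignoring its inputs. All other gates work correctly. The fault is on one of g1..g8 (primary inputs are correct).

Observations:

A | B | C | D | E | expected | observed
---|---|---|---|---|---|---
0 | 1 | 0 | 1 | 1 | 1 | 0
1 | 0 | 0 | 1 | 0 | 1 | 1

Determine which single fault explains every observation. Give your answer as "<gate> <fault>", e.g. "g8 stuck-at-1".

g1 stuck-at-1

Fault-free values for test 1 (A=0, B=1, C=0, D=1, E=1): g1=0, g2=1, g3=0, g4=1, g5=0, g6=1, g7=1, g8=1, giving Y=1. Observed 0.
Test 1: faults giving observed 0 are {g1 stuck-at-1, g3 stuck-at-1, g4 stuck-at-0, g6 stuck-at-0, g7 stuck-at-0, g8 stuck-at-0}.
Test 2 (A=1, B=0, C=0, D=1, E=0): fault-free g1=1, g2=0, g3=0, g4=1, g5=1, g6=1, g7=1, g8=1 → 1; observed 1. Eliminates g3 stuck-at-1, g4 stuck-at-0, g6 stuck-at-0, g7 stuck-at-0, g8 stuck-at-0.
Only g1 stuck-at-1 is consistent with every test.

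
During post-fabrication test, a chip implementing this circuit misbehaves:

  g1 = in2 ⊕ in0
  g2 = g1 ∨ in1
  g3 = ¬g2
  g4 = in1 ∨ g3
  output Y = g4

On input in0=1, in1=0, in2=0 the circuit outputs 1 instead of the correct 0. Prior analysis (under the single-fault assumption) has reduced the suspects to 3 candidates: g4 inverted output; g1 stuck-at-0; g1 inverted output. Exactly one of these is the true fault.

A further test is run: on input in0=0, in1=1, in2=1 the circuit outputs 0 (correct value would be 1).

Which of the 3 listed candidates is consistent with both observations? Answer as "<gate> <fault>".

g4 inverted output

Evaluate each candidate on input in0=0, in1=1, in2=1:
  g4 inverted output: g1=1, g2=1, g3=0, g4=0 [inverted output] → 0 — matches
  g1 stuck-at-0: g1=0 [stuck-at-0], g2=1, g3=0, g4=1 → 1 — eliminated
  g1 inverted output: g1=0 [inverted output], g2=1, g3=0, g4=1 → 1 — eliminated
Only g4 inverted output reproduces the observed 0.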